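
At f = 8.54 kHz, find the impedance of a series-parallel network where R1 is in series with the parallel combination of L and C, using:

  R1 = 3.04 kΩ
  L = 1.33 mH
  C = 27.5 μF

Step 1 — Angular frequency: ω = 2π·f = 2π·8540 = 5.366e+04 rad/s.
Step 2 — Component impedances:
  R1: Z = R = 3040 Ω
  L: Z = jωL = j·5.366e+04·0.00133 = 0 + j71.37 Ω
  C: Z = 1/(jωC) = -j/(ω·C) = 0 - j0.6777 Ω
Step 3 — Parallel branch: L || C = 1/(1/L + 1/C) = 0 - j0.6842 Ω.
Step 4 — Series with R1: Z_total = R1 + (L || C) = 3040 - j0.6842 Ω = 3040∠-0.0° Ω.

Z = 3040 - j0.6842 Ω = 3040∠-0.0° Ω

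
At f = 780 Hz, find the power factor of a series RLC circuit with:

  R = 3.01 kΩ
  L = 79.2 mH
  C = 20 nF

Step 1 — Angular frequency: ω = 2π·f = 2π·780 = 4901 rad/s.
Step 2 — Component impedances:
  R: Z = R = 3010 Ω
  L: Z = jωL = j·4901·0.0792 = 0 + j388.2 Ω
  C: Z = 1/(jωC) = -j/(ω·C) = 0 - j1.02e+04 Ω
Step 3 — Series combination: Z_total = R + L + C = 3010 - j9814 Ω = 1.027e+04∠-72.9° Ω.
Step 4 — Power factor: PF = cos(φ) = Re(Z)/|Z| = 3010/10265 = 0.2932.
Step 5 — Type: Im(Z) = -9814 ⇒ leading (phase φ = -72.9°).

PF = 0.2932 (leading, φ = -72.9°)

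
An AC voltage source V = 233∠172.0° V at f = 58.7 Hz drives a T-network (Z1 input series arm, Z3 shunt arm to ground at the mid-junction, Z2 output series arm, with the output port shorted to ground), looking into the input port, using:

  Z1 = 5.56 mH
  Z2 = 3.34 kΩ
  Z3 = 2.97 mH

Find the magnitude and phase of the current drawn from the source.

Step 1 — Angular frequency: ω = 2π·f = 2π·58.7 = 368.8 rad/s.
Step 2 — Component impedances:
  Z1: Z = jωL = j·368.8·0.00556 = 0 + j2.051 Ω
  Z2: Z = R = 3340 Ω
  Z3: Z = jωL = j·368.8·0.00297 = 0 + j1.095 Ω
Step 3 — With the output port shorted to ground, the output series arm Z2 runs from the junction to ground; the shunt arm Z3 also runs from the junction to ground. They appear in parallel: Z3 || Z2 = 0.0003593 + j1.095 Ω.
Step 4 — Series with input arm Z1: Z_in = Z1 + (Z3 || Z2) = 0.0003593 + j3.146 Ω = 3.146∠90.0° Ω.
Step 5 — Source phasor: V = 233∠172.0° V = -230.7 + j32.43 V.
Step 6 — Ohm's law: I = V / Z_total = (-230.7 + j32.43) / (0.0003593 + j3.146) = 10.3 + j73.34 A.
Step 7 — Convert to polar: |I| = 74.06 A, ∠I = 82.0°.

I = 74.06∠82.0° A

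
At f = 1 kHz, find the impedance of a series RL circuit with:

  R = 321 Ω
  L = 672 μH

Step 1 — Angular frequency: ω = 2π·f = 2π·1000 = 6283 rad/s.
Step 2 — Component impedances:
  R: Z = R = 321 Ω
  L: Z = jωL = j·6283·0.000672 = 0 + j4.222 Ω
Step 3 — Series combination: Z_total = R + L = 321 + j4.222 Ω = 321∠0.8° Ω.

Z = 321 + j4.222 Ω = 321∠0.8° Ω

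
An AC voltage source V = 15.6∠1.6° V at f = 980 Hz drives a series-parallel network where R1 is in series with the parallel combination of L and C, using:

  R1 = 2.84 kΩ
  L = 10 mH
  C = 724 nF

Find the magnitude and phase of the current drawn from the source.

Step 1 — Angular frequency: ω = 2π·f = 2π·980 = 6158 rad/s.
Step 2 — Component impedances:
  R1: Z = R = 2840 Ω
  L: Z = jωL = j·6158·0.01 = 0 + j61.58 Ω
  C: Z = 1/(jωC) = -j/(ω·C) = 0 - j224.3 Ω
Step 3 — Parallel branch: L || C = 1/(1/L + 1/C) = 0 + j84.87 Ω.
Step 4 — Series with R1: Z_total = R1 + (L || C) = 2840 + j84.87 Ω = 2841∠1.7° Ω.
Step 5 — Source phasor: V = 15.6∠1.6° V = 15.59 + j0.4356 V.
Step 6 — Ohm's law: I = V / Z_total = (15.59 + j0.4356) / (2840 + j84.87) = 0.00549 - j1.071e-05 A.
Step 7 — Convert to polar: |I| = 0.005491 A, ∠I = -0.1°.

I = 0.005491∠-0.1° A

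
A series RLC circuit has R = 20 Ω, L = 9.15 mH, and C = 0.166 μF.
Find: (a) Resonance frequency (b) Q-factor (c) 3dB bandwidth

Step 1 — Resonance: ω₀ = 1/√(LC) = 1/√(0.00915·1.66e-07) = 2.566e+04 rad/s.
Step 2 — f₀ = ω₀/(2π) = 4084 Hz.
Step 3 — Series Q: Q = ω₀L/R = 2.566e+04·0.00915/20 = 11.74.
Step 4 — Bandwidth: Δω = ω₀/Q = 2186 rad/s; BW = Δω/(2π) = 347.9 Hz.

(a) f₀ = 4084 Hz  (b) Q = 11.74  (c) BW = 347.9 Hz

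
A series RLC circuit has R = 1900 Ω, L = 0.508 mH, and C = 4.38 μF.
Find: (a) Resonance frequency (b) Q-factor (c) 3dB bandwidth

Step 1 — Resonance: ω₀ = 1/√(LC) = 1/√(0.000508·4.38e-06) = 2.12e+04 rad/s.
Step 2 — f₀ = ω₀/(2π) = 3374 Hz.
Step 3 — Series Q: Q = ω₀L/R = 2.12e+04·0.000508/1900 = 0.005668.
Step 4 — Bandwidth: Δω = ω₀/Q = 3.74e+06 rad/s; BW = Δω/(2π) = 5.953e+05 Hz.

(a) f₀ = 3374 Hz  (b) Q = 0.005668  (c) BW = 5.953e+05 Hz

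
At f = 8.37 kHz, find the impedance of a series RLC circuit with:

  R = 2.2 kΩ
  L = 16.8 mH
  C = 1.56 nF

Step 1 — Angular frequency: ω = 2π·f = 2π·8370 = 5.259e+04 rad/s.
Step 2 — Component impedances:
  R: Z = R = 2200 Ω
  L: Z = jωL = j·5.259e+04·0.0168 = 0 + j883.5 Ω
  C: Z = 1/(jωC) = -j/(ω·C) = 0 - j1.219e+04 Ω
Step 3 — Series combination: Z_total = R + L + C = 2200 - j1.131e+04 Ω = 1.152e+04∠-79.0° Ω.

Z = 2200 - j1.131e+04 Ω = 1.152e+04∠-79.0° Ω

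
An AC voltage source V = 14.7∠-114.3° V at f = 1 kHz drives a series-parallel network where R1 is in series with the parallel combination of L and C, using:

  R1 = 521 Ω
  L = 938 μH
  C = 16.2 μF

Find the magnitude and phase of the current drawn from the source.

Step 1 — Angular frequency: ω = 2π·f = 2π·1000 = 6283 rad/s.
Step 2 — Component impedances:
  R1: Z = R = 521 Ω
  L: Z = jωL = j·6283·0.000938 = 0 + j5.894 Ω
  C: Z = 1/(jωC) = -j/(ω·C) = 0 - j9.824 Ω
Step 3 — Parallel branch: L || C = 1/(1/L + 1/C) = 0 + j14.73 Ω.
Step 4 — Series with R1: Z_total = R1 + (L || C) = 521 + j14.73 Ω = 521.2∠1.6° Ω.
Step 5 — Source phasor: V = 14.7∠-114.3° V = -6.049 - j13.4 V.
Step 6 — Ohm's law: I = V / Z_total = (-6.049 - j13.4) / (521 + j14.73) = -0.01233 - j0.02537 A.
Step 7 — Convert to polar: |I| = 0.0282 A, ∠I = -115.9°.

I = 0.0282∠-115.9° A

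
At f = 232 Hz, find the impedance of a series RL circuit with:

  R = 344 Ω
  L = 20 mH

Step 1 — Angular frequency: ω = 2π·f = 2π·232 = 1458 rad/s.
Step 2 — Component impedances:
  R: Z = R = 344 Ω
  L: Z = jωL = j·1458·0.02 = 0 + j29.15 Ω
Step 3 — Series combination: Z_total = R + L = 344 + j29.15 Ω = 345.2∠4.8° Ω.

Z = 344 + j29.15 Ω = 345.2∠4.8° Ω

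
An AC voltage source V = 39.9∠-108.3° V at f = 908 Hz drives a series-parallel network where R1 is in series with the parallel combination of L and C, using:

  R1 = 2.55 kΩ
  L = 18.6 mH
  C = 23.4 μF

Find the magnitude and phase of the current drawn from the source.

Step 1 — Angular frequency: ω = 2π·f = 2π·908 = 5705 rad/s.
Step 2 — Component impedances:
  R1: Z = R = 2550 Ω
  L: Z = jωL = j·5705·0.0186 = 0 + j106.1 Ω
  C: Z = 1/(jωC) = -j/(ω·C) = 0 - j7.491 Ω
Step 3 — Parallel branch: L || C = 1/(1/L + 1/C) = 0 - j8.06 Ω.
Step 4 — Series with R1: Z_total = R1 + (L || C) = 2550 - j8.06 Ω = 2550∠-0.2° Ω.
Step 5 — Source phasor: V = 39.9∠-108.3° V = -12.53 - j37.88 V.
Step 6 — Ohm's law: I = V / Z_total = (-12.53 - j37.88) / (2550 - j8.06) = -0.004866 - j0.01487 A.
Step 7 — Convert to polar: |I| = 0.01565 A, ∠I = -108.1°.

I = 0.01565∠-108.1° A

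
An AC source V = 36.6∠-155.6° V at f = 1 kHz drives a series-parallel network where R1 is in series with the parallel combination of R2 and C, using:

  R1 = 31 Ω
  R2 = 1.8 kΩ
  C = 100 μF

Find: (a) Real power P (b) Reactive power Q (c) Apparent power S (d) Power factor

Step 1 — Angular frequency: ω = 2π·f = 2π·1000 = 6283 rad/s.
Step 2 — Component impedances:
  R1: Z = R = 31 Ω
  R2: Z = R = 1800 Ω
  C: Z = 1/(jωC) = -j/(ω·C) = 0 - j1.592 Ω
Step 3 — Parallel branch: R2 || C = 1/(1/R2 + 1/C) = 0.001407 - j1.592 Ω.
Step 4 — Series with R1: Z_total = R1 + (R2 || C) = 31 - j1.592 Ω = 31.04∠-2.9° Ω.
Step 5 — Source phasor: V = 36.6∠-155.6° V = -33.33 - j15.12 V.
Step 6 — Current: I = V / Z = -1.047 - j0.5415 A = 1.179∠-152.7° A.
Step 7 — Complex power: S = V·I* = 43.1 - j2.212 VA.
Step 8 — Real power: P = Re(S) = 43.1 W.
Step 9 — Reactive power: Q = Im(S) = -2.212 VAR.
Step 10 — Apparent power: |S| = 43.15 VA.
Step 11 — Power factor: PF = P/|S| = 0.9987 (leading).

(a) P = 43.1 W  (b) Q = -2.212 VAR  (c) S = 43.15 VA  (d) PF = 0.9987 (leading)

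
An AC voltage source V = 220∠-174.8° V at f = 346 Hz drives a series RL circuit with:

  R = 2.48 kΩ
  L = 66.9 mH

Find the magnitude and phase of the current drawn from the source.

Step 1 — Angular frequency: ω = 2π·f = 2π·346 = 2174 rad/s.
Step 2 — Component impedances:
  R: Z = R = 2480 Ω
  L: Z = jωL = j·2174·0.0669 = 0 + j145.4 Ω
Step 3 — Series combination: Z_total = R + L = 2480 + j145.4 Ω = 2484∠3.4° Ω.
Step 4 — Source phasor: V = 220∠-174.8° V = -219.1 - j19.94 V.
Step 5 — Ohm's law: I = V / Z_total = (-219.1 - j19.94) / (2480 + j145.4) = -0.08851 - j0.002849 A.
Step 6 — Convert to polar: |I| = 0.08856 A, ∠I = -178.2°.

I = 0.08856∠-178.2° A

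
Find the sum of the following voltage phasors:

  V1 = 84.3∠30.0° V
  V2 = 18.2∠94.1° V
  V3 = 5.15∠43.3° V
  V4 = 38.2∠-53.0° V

Step 1 — Convert each phasor to rectangular form:
  V1 = 84.3·(cos(30.0°) + j·sin(30.0°)) = 73.01 + j42.15 V
  V2 = 18.2·(cos(94.1°) + j·sin(94.1°)) = -1.301 + j18.15 V
  V3 = 5.15·(cos(43.3°) + j·sin(43.3°)) = 3.748 + j3.532 V
  V4 = 38.2·(cos(-53.0°) + j·sin(-53.0°)) = 22.99 - j30.51 V
Step 2 — Sum components: V_total = 98.44 + j33.33 V.
Step 3 — Convert to polar: |V_total| = 103.9 V, ∠V_total = 18.7°.

V_total = 103.9∠18.7° V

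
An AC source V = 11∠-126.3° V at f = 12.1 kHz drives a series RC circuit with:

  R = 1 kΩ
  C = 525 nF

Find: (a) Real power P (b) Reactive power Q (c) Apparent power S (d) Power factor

Step 1 — Angular frequency: ω = 2π·f = 2π·1.21e+04 = 7.603e+04 rad/s.
Step 2 — Component impedances:
  R: Z = R = 1000 Ω
  C: Z = 1/(jωC) = -j/(ω·C) = 0 - j25.05 Ω
Step 3 — Series combination: Z_total = R + C = 1000 - j25.05 Ω = 1000∠-1.4° Ω.
Step 4 — Source phasor: V = 11∠-126.3° V = -6.512 - j8.865 V.
Step 5 — Current: I = V / Z = -0.006286 - j0.009023 A = 0.011∠-124.9° A.
Step 6 — Complex power: S = V·I* = 0.1209 - j0.00303 VA.
Step 7 — Real power: P = Re(S) = 0.1209 W.
Step 8 — Reactive power: Q = Im(S) = -0.00303 VAR.
Step 9 — Apparent power: |S| = 0.121 VA.
Step 10 — Power factor: PF = P/|S| = 0.9997 (leading).

(a) P = 0.1209 W  (b) Q = -0.00303 VAR  (c) S = 0.121 VA  (d) PF = 0.9997 (leading)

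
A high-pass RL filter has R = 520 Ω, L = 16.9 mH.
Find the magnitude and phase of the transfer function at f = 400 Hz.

Step 1 — Angular frequency: ω = 2π·400 = 2513 rad/s.
Step 2 — Transfer function: H(jω) = jωL/(R + jωL).
Step 3 — Numerator jωL = j·42.47; denominator R + jωL = 520 + j42.47.
Step 4 — H = 0.006628 + j0.08114.
Step 5 — Magnitude: |H| = 0.08141 (-21.8 dB); phase: φ = 85.3°.

|H| = 0.08141 (-21.8 dB), φ = 85.3°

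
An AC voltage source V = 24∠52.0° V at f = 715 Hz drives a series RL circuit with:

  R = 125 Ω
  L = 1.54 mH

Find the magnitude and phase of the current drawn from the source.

Step 1 — Angular frequency: ω = 2π·f = 2π·715 = 4492 rad/s.
Step 2 — Component impedances:
  R: Z = R = 125 Ω
  L: Z = jωL = j·4492·0.00154 = 0 + j6.918 Ω
Step 3 — Series combination: Z_total = R + L = 125 + j6.918 Ω = 125.2∠3.2° Ω.
Step 4 — Source phasor: V = 24∠52.0° V = 14.78 + j18.91 V.
Step 5 — Ohm's law: I = V / Z_total = (14.78 + j18.91) / (125 + j6.918) = 0.1262 + j0.1443 A.
Step 6 — Convert to polar: |I| = 0.1917 A, ∠I = 48.8°.

I = 0.1917∠48.8° A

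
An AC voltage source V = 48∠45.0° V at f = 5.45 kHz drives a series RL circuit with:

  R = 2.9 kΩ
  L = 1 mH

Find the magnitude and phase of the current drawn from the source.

Step 1 — Angular frequency: ω = 2π·f = 2π·5450 = 3.424e+04 rad/s.
Step 2 — Component impedances:
  R: Z = R = 2900 Ω
  L: Z = jωL = j·3.424e+04·0.001 = 0 + j34.24 Ω
Step 3 — Series combination: Z_total = R + L = 2900 + j34.24 Ω = 2900∠0.7° Ω.
Step 4 — Source phasor: V = 48∠45.0° V = 33.94 + j33.94 V.
Step 5 — Ohm's law: I = V / Z_total = (33.94 + j33.94) / (2900 + j34.24) = 0.01184 + j0.01156 A.
Step 6 — Convert to polar: |I| = 0.01655 A, ∠I = 44.3°.

I = 0.01655∠44.3° A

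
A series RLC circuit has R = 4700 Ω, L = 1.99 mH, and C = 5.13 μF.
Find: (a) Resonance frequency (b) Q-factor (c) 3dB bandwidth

Step 1 — Resonance condition Im(Z)=0 gives ω₀ = 1/√(LC).
Step 2 — ω₀ = 1/√(0.00199·5.13e-06) = 9897 rad/s.
Step 3 — f₀ = ω₀/(2π) = 1575 Hz.
Step 4 — Series Q: Q = ω₀L/R = 9897·0.00199/4700 = 0.004191.
Step 5 — 3dB bandwidth: Δω = ω₀/Q = 2.362e+06 rad/s; BW = Δω/(2π) = 3.759e+05 Hz.

(a) f₀ = 1575 Hz  (b) Q = 0.004191  (c) BW = 3.759e+05 Hz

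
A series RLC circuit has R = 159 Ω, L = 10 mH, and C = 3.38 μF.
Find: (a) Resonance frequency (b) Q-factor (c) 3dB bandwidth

Step 1 — Resonance: ω₀ = 1/√(LC) = 1/√(0.01·3.38e-06) = 5439 rad/s.
Step 2 — f₀ = ω₀/(2π) = 865.7 Hz.
Step 3 — Series Q: Q = ω₀L/R = 5439·0.01/159 = 0.3421.
Step 4 — Bandwidth: Δω = ω₀/Q = 1.59e+04 rad/s; BW = Δω/(2π) = 2531 Hz.

(a) f₀ = 865.7 Hz  (b) Q = 0.3421  (c) BW = 2531 Hz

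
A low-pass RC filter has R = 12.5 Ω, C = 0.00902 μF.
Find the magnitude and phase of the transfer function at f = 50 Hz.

Step 1 — Angular frequency: ω = 2π·50 = 314.2 rad/s.
Step 2 — Transfer function: H(jω) = 1/(1 + jωRC).
Step 3 — Denominator: 1 + jωRC = 1 + j·314.2·12.5·9.02e-09 = 1 + j3.542e-05.
Step 4 — H = 1 - j3.542e-05.
Step 5 — Magnitude: |H| = 1 (-0.0 dB); phase: φ = -0.0°.

|H| = 1 (-0.0 dB), φ = -0.0°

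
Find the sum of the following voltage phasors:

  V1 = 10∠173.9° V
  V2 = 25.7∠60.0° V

Step 1 — Convert each phasor to rectangular form:
  V1 = 10·(cos(173.9°) + j·sin(173.9°)) = -9.943 + j1.063 V
  V2 = 25.7·(cos(60.0°) + j·sin(60.0°)) = 12.85 + j22.26 V
Step 2 — Sum components: V_total = 2.907 + j23.32 V.
Step 3 — Convert to polar: |V_total| = 23.5 V, ∠V_total = 82.9°.

V_total = 23.5∠82.9° V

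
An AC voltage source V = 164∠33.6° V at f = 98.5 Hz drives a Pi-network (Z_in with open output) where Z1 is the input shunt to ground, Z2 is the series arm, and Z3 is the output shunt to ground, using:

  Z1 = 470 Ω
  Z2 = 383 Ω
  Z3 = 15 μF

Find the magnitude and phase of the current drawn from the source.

Step 1 — Angular frequency: ω = 2π·f = 2π·98.5 = 618.9 rad/s.
Step 2 — Component impedances:
  Z1: Z = R = 470 Ω
  Z2: Z = R = 383 Ω
  Z3: Z = 1/(jωC) = -j/(ω·C) = 0 - j107.7 Ω
Step 3 — With open output, the series arm Z2 and the output shunt Z3 appear in series to ground: Z2 + Z3 = 383 - j107.7 Ω.
Step 4 — Parallel with input shunt Z1: Z_in = Z1 || (Z2 + Z3) = 215.1 - j32.19 Ω = 217.5∠-8.5° Ω.
Step 5 — Source phasor: V = 164∠33.6° V = 136.6 + j90.76 V.
Step 6 — Ohm's law: I = V / Z_total = (136.6 + j90.76) / (215.1 - j32.19) = 0.5594 + j0.5056 A.
Step 7 — Convert to polar: |I| = 0.7541 A, ∠I = 42.1°.

I = 0.7541∠42.1° A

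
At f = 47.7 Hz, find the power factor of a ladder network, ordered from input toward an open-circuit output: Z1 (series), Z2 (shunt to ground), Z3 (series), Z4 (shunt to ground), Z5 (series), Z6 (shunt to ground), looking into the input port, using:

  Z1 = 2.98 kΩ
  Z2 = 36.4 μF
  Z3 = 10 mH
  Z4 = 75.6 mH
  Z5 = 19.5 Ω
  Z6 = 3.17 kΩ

Step 1 — Angular frequency: ω = 2π·f = 2π·47.7 = 299.7 rad/s.
Step 2 — Component impedances:
  Z1: Z = R = 2980 Ω
  Z2: Z = 1/(jωC) = -j/(ω·C) = 0 - j91.66 Ω
  Z3: Z = jωL = j·299.7·0.01 = 0 + j2.997 Ω
  Z4: Z = jωL = j·299.7·0.0756 = 0 + j22.66 Ω
  Z5: Z = R = 19.5 Ω
  Z6: Z = R = 3170 Ω
Step 3 — Ladder network (open output): work backward from the far end, alternating series and parallel combinations. Z_in = 2980 + j35.62 Ω = 2981∠0.7° Ω.
Step 4 — Power factor: PF = cos(φ) = Re(Z)/|Z| = 2980.3/2980.5 = 0.9999.
Step 5 — Type: Im(Z) = 35.62 ⇒ lagging (phase φ = 0.7°).

PF = 0.9999 (lagging, φ = 0.7°)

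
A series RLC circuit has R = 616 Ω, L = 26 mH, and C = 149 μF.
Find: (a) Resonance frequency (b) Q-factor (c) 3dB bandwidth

Step 1 — Resonance condition Im(Z)=0 gives ω₀ = 1/√(LC).
Step 2 — ω₀ = 1/√(0.026·0.000149) = 508.1 rad/s.
Step 3 — f₀ = ω₀/(2π) = 80.86 Hz.
Step 4 — Series Q: Q = ω₀L/R = 508.1·0.026/616 = 0.02144.
Step 5 — 3dB bandwidth: Δω = ω₀/Q = 2.369e+04 rad/s; BW = Δω/(2π) = 3771 Hz.

(a) f₀ = 80.86 Hz  (b) Q = 0.02144  (c) BW = 3771 Hz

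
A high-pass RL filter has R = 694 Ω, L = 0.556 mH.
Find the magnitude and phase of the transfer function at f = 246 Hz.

Step 1 — Angular frequency: ω = 2π·246 = 1546 rad/s.
Step 2 — Transfer function: H(jω) = jωL/(R + jωL).
Step 3 — Numerator jωL = j·0.8594; denominator R + jωL = 694 + j0.8594.
Step 4 — H = 1.533e-06 + j0.001238.
Step 5 — Magnitude: |H| = 0.001238 (-58.1 dB); phase: φ = 89.9°.

|H| = 0.001238 (-58.1 dB), φ = 89.9°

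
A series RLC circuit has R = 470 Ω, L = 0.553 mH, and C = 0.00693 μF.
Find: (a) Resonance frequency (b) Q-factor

Step 1 — Resonance condition Im(Z)=0 gives ω₀ = 1/√(LC).
Step 2 — ω₀ = 1/√(0.000553·6.93e-09) = 5.108e+05 rad/s.
Step 3 — f₀ = ω₀/(2π) = 8.13e+04 Hz.
Step 4 — Series Q: Q = ω₀L/R = 5.108e+05·0.000553/470 = 0.601.

(a) f₀ = 8.13e+04 Hz  (b) Q = 0.601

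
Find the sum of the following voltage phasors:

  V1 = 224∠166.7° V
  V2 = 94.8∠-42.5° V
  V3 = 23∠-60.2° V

Step 1 — Convert each phasor to rectangular form:
  V1 = 224·(cos(166.7°) + j·sin(166.7°)) = -218 + j51.53 V
  V2 = 94.8·(cos(-42.5°) + j·sin(-42.5°)) = 69.89 - j64.05 V
  V3 = 23·(cos(-60.2°) + j·sin(-60.2°)) = 11.43 - j19.96 V
Step 2 — Sum components: V_total = -136.7 - j32.47 V.
Step 3 — Convert to polar: |V_total| = 140.5 V, ∠V_total = -166.6°.

V_total = 140.5∠-166.6° V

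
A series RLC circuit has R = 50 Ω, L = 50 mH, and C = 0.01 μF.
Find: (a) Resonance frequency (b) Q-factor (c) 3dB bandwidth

Step 1 — Resonance: ω₀ = 1/√(LC) = 1/√(0.05·1e-08) = 4.472e+04 rad/s.
Step 2 — f₀ = ω₀/(2π) = 7118 Hz.
Step 3 — Series Q: Q = ω₀L/R = 4.472e+04·0.05/50 = 44.72.
Step 4 — Bandwidth: Δω = ω₀/Q = 1000 rad/s; BW = Δω/(2π) = 159.2 Hz.

(a) f₀ = 7118 Hz  (b) Q = 44.72  (c) BW = 159.2 Hz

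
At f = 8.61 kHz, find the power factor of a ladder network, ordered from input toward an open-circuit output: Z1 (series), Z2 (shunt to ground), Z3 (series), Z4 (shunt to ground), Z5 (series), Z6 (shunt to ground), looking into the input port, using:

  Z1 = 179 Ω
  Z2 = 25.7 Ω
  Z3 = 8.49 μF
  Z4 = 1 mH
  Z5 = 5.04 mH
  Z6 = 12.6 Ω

Step 1 — Angular frequency: ω = 2π·f = 2π·8610 = 5.41e+04 rad/s.
Step 2 — Component impedances:
  Z1: Z = R = 179 Ω
  Z2: Z = R = 25.7 Ω
  Z3: Z = 1/(jωC) = -j/(ω·C) = 0 - j2.177 Ω
  Z4: Z = jωL = j·5.41e+04·0.001 = 0 + j54.1 Ω
  Z5: Z = jωL = j·5.41e+04·0.00504 = 0 + j272.7 Ω
  Z6: Z = R = 12.6 Ω
Step 3 — Ladder network (open output): work backward from the far end, alternating series and parallel combinations. Z_in = 197.9 + j11.24 Ω = 198.2∠3.3° Ω.
Step 4 — Power factor: PF = cos(φ) = Re(Z)/|Z| = 197.89/198.21 = 0.9984.
Step 5 — Type: Im(Z) = 11.24 ⇒ lagging (phase φ = 3.3°).

PF = 0.9984 (lagging, φ = 3.3°)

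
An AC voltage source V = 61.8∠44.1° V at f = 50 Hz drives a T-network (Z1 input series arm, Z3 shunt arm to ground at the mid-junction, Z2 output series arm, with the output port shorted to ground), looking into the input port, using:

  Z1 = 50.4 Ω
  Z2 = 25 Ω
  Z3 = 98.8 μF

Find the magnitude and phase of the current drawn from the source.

Step 1 — Angular frequency: ω = 2π·f = 2π·50 = 314.2 rad/s.
Step 2 — Component impedances:
  Z1: Z = R = 50.4 Ω
  Z2: Z = R = 25 Ω
  Z3: Z = 1/(jωC) = -j/(ω·C) = 0 - j32.22 Ω
Step 3 — With the output port shorted to ground, the output series arm Z2 runs from the junction to ground; the shunt arm Z3 also runs from the junction to ground. They appear in parallel: Z3 || Z2 = 15.6 - j12.11 Ω.
Step 4 — Series with input arm Z1: Z_in = Z1 + (Z3 || Z2) = 66 - j12.11 Ω = 67.11∠-10.4° Ω.
Step 5 — Source phasor: V = 61.8∠44.1° V = 44.38 + j43.01 V.
Step 6 — Ohm's law: I = V / Z_total = (44.38 + j43.01) / (66 - j12.11) = 0.5349 + j0.7497 A.
Step 7 — Convert to polar: |I| = 0.9209 A, ∠I = 54.5°.

I = 0.9209∠54.5° A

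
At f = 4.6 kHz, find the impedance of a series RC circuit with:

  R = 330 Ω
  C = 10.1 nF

Step 1 — Angular frequency: ω = 2π·f = 2π·4600 = 2.89e+04 rad/s.
Step 2 — Component impedances:
  R: Z = R = 330 Ω
  C: Z = 1/(jωC) = -j/(ω·C) = 0 - j3426 Ω
Step 3 — Series combination: Z_total = R + C = 330 - j3426 Ω = 3441∠-84.5° Ω.

Z = 330 - j3426 Ω = 3441∠-84.5° Ω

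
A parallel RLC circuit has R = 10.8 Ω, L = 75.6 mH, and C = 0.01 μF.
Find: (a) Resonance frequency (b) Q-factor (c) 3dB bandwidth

Step 1 — Resonance: ω₀ = 1/√(LC) = 1/√(0.0756·1e-08) = 3.637e+04 rad/s.
Step 2 — f₀ = ω₀/(2π) = 5788 Hz.
Step 3 — Parallel Q: Q = R/(ω₀L) = 10.8/(3.637e+04·0.0756) = 0.003928.
Step 4 — Bandwidth: Δω = ω₀/Q = 9.259e+06 rad/s; BW = Δω/(2π) = 1.474e+06 Hz.

(a) f₀ = 5788 Hz  (b) Q = 0.003928  (c) BW = 1.474e+06 Hz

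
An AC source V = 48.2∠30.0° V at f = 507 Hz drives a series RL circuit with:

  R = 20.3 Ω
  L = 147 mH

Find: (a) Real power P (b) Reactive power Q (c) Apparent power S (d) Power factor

Step 1 — Angular frequency: ω = 2π·f = 2π·507 = 3186 rad/s.
Step 2 — Component impedances:
  R: Z = R = 20.3 Ω
  L: Z = jωL = j·3186·0.147 = 0 + j468.3 Ω
Step 3 — Series combination: Z_total = R + L = 20.3 + j468.3 Ω = 468.7∠87.5° Ω.
Step 4 — Source phasor: V = 48.2∠30.0° V = 41.74 + j24.1 V.
Step 5 — Current: I = V / Z = 0.05523 - j0.08675 A = 0.1028∠-57.5° A.
Step 6 — Complex power: S = V·I* = 0.2147 + j4.952 VA.
Step 7 — Real power: P = Re(S) = 0.2147 W.
Step 8 — Reactive power: Q = Im(S) = 4.952 VAR.
Step 9 — Apparent power: |S| = 4.957 VA.
Step 10 — Power factor: PF = P/|S| = 0.04331 (lagging).

(a) P = 0.2147 W  (b) Q = 4.952 VAR  (c) S = 4.957 VA  (d) PF = 0.04331 (lagging)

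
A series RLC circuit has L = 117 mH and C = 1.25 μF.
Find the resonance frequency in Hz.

Step 1 — Resonance condition Im(Z)=0 gives ω₀ = 1/√(LC).
Step 2 — ω₀ = 1/√(0.117·1.25e-06) = 2615 rad/s.
Step 3 — f₀ = ω₀/(2π) = 416.2 Hz.

f₀ = 416.2 Hz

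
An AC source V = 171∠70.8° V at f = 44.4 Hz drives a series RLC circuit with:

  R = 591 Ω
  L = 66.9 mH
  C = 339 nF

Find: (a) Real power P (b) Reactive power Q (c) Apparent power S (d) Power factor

Step 1 — Angular frequency: ω = 2π·f = 2π·44.4 = 279 rad/s.
Step 2 — Component impedances:
  R: Z = R = 591 Ω
  L: Z = jωL = j·279·0.0669 = 0 + j18.66 Ω
  C: Z = 1/(jωC) = -j/(ω·C) = 0 - j1.057e+04 Ω
Step 3 — Series combination: Z_total = R + L + C = 591 - j1.056e+04 Ω = 1.057e+04∠-86.8° Ω.
Step 4 — Source phasor: V = 171∠70.8° V = 56.24 + j161.5 V.
Step 5 — Current: I = V / Z = -0.01495 + j0.006165 A = 0.01618∠157.6° A.
Step 6 — Complex power: S = V·I* = 0.1546 - j2.762 VA.
Step 7 — Real power: P = Re(S) = 0.1546 W.
Step 8 — Reactive power: Q = Im(S) = -2.762 VAR.
Step 9 — Apparent power: |S| = 2.766 VA.
Step 10 — Power factor: PF = P/|S| = 0.0559 (leading).

(a) P = 0.1546 W  (b) Q = -2.762 VAR  (c) S = 2.766 VA  (d) PF = 0.0559 (leading)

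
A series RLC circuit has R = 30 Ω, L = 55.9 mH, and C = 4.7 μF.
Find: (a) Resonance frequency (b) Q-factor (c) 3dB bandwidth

Step 1 — Resonance: ω₀ = 1/√(LC) = 1/√(0.0559·4.7e-06) = 1951 rad/s.
Step 2 — f₀ = ω₀/(2π) = 310.5 Hz.
Step 3 — Series Q: Q = ω₀L/R = 1951·0.0559/30 = 3.635.
Step 4 — Bandwidth: Δω = ω₀/Q = 536.7 rad/s; BW = Δω/(2π) = 85.41 Hz.

(a) f₀ = 310.5 Hz  (b) Q = 3.635  (c) BW = 85.41 Hz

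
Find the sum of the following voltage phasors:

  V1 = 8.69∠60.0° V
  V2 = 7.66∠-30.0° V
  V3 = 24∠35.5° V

Step 1 — Convert each phasor to rectangular form:
  V1 = 8.69·(cos(60.0°) + j·sin(60.0°)) = 4.345 + j7.526 V
  V2 = 7.66·(cos(-30.0°) + j·sin(-30.0°)) = 6.634 - j3.83 V
  V3 = 24·(cos(35.5°) + j·sin(35.5°)) = 19.54 + j13.94 V
Step 2 — Sum components: V_total = 30.52 + j17.63 V.
Step 3 — Convert to polar: |V_total| = 35.25 V, ∠V_total = 30.0°.

V_total = 35.25∠30.0° V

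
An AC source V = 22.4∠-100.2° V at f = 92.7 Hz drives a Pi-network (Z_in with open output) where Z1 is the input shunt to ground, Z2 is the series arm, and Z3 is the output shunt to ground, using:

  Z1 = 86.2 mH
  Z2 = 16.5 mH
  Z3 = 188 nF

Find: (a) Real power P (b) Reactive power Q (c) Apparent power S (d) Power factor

Step 1 — Angular frequency: ω = 2π·f = 2π·92.7 = 582.5 rad/s.
Step 2 — Component impedances:
  Z1: Z = jωL = j·582.5·0.0862 = 0 + j50.21 Ω
  Z2: Z = jωL = j·582.5·0.0165 = 0 + j9.61 Ω
  Z3: Z = 1/(jωC) = -j/(ω·C) = 0 - j9132 Ω
Step 3 — With open output, the series arm Z2 and the output shunt Z3 appear in series to ground: Z2 + Z3 = 0 - j9123 Ω.
Step 4 — Parallel with input shunt Z1: Z_in = Z1 || (Z2 + Z3) = 0 + j50.49 Ω = 50.49∠90.0° Ω.
Step 5 — Source phasor: V = 22.4∠-100.2° V = -3.967 - j22.05 V.
Step 6 — Current: I = V / Z = -0.4367 + j0.07857 A = 0.4437∠169.8° A.
Step 7 — Complex power: S = V·I* = 0 + j9.939 VA.
Step 8 — Real power: P = Re(S) = 0 W.
Step 9 — Reactive power: Q = Im(S) = 9.939 VAR.
Step 10 — Apparent power: |S| = 9.939 VA.
Step 11 — Power factor: PF = P/|S| = 0 (lagging).

(a) P = 0 W  (b) Q = 9.939 VAR  (c) S = 9.939 VA  (d) PF = 0 (lagging)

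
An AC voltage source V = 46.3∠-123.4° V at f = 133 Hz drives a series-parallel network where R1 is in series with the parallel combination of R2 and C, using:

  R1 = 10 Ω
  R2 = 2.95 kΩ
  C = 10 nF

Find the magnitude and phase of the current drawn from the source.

Step 1 — Angular frequency: ω = 2π·f = 2π·133 = 835.7 rad/s.
Step 2 — Component impedances:
  R1: Z = R = 10 Ω
  R2: Z = R = 2950 Ω
  C: Z = 1/(jωC) = -j/(ω·C) = 0 - j1.197e+05 Ω
Step 3 — Parallel branch: R2 || C = 1/(1/R2 + 1/C) = 2948 - j72.68 Ω.
Step 4 — Series with R1: Z_total = R1 + (R2 || C) = 2958 - j72.68 Ω = 2959∠-1.4° Ω.
Step 5 — Source phasor: V = 46.3∠-123.4° V = -25.49 - j38.65 V.
Step 6 — Ohm's law: I = V / Z_total = (-25.49 - j38.65) / (2958 - j72.68) = -0.00829 - j0.01327 A.
Step 7 — Convert to polar: |I| = 0.01565 A, ∠I = -122.0°.

I = 0.01565∠-122.0° A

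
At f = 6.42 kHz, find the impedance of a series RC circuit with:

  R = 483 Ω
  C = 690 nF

Step 1 — Angular frequency: ω = 2π·f = 2π·6420 = 4.034e+04 rad/s.
Step 2 — Component impedances:
  R: Z = R = 483 Ω
  C: Z = 1/(jωC) = -j/(ω·C) = 0 - j35.93 Ω
Step 3 — Series combination: Z_total = R + C = 483 - j35.93 Ω = 484.3∠-4.3° Ω.

Z = 483 - j35.93 Ω = 484.3∠-4.3° Ω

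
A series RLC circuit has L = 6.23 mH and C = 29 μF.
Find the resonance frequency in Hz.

Step 1 — Resonance condition Im(Z)=0 gives ω₀ = 1/√(LC).
Step 2 — ω₀ = 1/√(0.00623·2.9e-05) = 2353 rad/s.
Step 3 — f₀ = ω₀/(2π) = 374.4 Hz.

f₀ = 374.4 Hz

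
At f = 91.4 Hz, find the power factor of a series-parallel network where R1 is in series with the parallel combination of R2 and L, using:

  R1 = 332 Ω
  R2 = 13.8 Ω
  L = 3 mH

Step 1 — Angular frequency: ω = 2π·f = 2π·91.4 = 574.3 rad/s.
Step 2 — Component impedances:
  R1: Z = R = 332 Ω
  R2: Z = R = 13.8 Ω
  L: Z = jωL = j·574.3·0.003 = 0 + j1.723 Ω
Step 3 — Parallel branch: R2 || L = 1/(1/R2 + 1/L) = 0.2118 + j1.696 Ω.
Step 4 — Series with R1: Z_total = R1 + (R2 || L) = 332.2 + j1.696 Ω = 332.2∠0.3° Ω.
Step 5 — Power factor: PF = cos(φ) = Re(Z)/|Z| = 332.2/332.2 = 1.
Step 6 — Type: Im(Z) = 1.696 ⇒ lagging (phase φ = 0.3°).

PF = 1 (lagging, φ = 0.3°)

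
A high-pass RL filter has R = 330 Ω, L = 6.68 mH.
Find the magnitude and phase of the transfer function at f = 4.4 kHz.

Step 1 — Angular frequency: ω = 2π·4400 = 2.765e+04 rad/s.
Step 2 — Transfer function: H(jω) = jωL/(R + jωL).
Step 3 — Numerator jωL = j·184.7; denominator R + jωL = 330 + j184.7.
Step 4 — H = 0.2385 + j0.4262.
Step 5 — Magnitude: |H| = 0.4884 (-6.2 dB); phase: φ = 60.8°.

|H| = 0.4884 (-6.2 dB), φ = 60.8°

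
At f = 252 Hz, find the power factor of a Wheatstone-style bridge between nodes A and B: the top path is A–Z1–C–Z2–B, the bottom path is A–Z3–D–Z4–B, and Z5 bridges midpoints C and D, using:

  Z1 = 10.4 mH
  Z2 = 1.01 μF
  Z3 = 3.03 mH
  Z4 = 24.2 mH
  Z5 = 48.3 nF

Step 1 — Angular frequency: ω = 2π·f = 2π·252 = 1583 rad/s.
Step 2 — Component impedances:
  Z1: Z = jωL = j·1583·0.0104 = 0 + j16.47 Ω
  Z2: Z = 1/(jωC) = -j/(ω·C) = 0 - j625.3 Ω
  Z3: Z = jωL = j·1583·0.00303 = 0 + j4.798 Ω
  Z4: Z = jωL = j·1583·0.0242 = 0 + j38.32 Ω
  Z5: Z = 1/(jωC) = -j/(ω·C) = 0 - j1.308e+04 Ω
Step 3 — Bridge requires nodal analysis (the Z5 bridge couples midpoints C and D, so the two paths cannot be reduced to a simple series/parallel combination). Setting node B to ground and injecting 1 A at node A, the 3-node admittance system at A, C, D solves to V_A = Z_AB = 0 + j46.4 Ω = 46.4∠90.0° Ω.
Step 4 — Power factor: PF = cos(φ) = Re(Z)/|Z| = 0/46.4 = 0.
Step 5 — Type: Im(Z) = 46.4 ⇒ lagging (phase φ = 90.0°).

PF = 0 (lagging, φ = 90.0°)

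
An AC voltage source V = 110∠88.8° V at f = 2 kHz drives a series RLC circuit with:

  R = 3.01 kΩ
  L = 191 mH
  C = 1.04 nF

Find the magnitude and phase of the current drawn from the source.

Step 1 — Angular frequency: ω = 2π·f = 2π·2000 = 1.257e+04 rad/s.
Step 2 — Component impedances:
  R: Z = R = 3010 Ω
  L: Z = jωL = j·1.257e+04·0.191 = 0 + j2400 Ω
  C: Z = 1/(jωC) = -j/(ω·C) = 0 - j7.652e+04 Ω
Step 3 — Series combination: Z_total = R + L + C = 3010 - j7.412e+04 Ω = 7.418e+04∠-87.7° Ω.
Step 4 — Source phasor: V = 110∠88.8° V = 2.304 + j110 V.
Step 5 — Ohm's law: I = V / Z_total = (2.304 + j110) / (3010 - j7.412e+04) = -0.00148 + j9.119e-05 A.
Step 6 — Convert to polar: |I| = 0.001483 A, ∠I = 176.5°.

I = 0.001483∠176.5° A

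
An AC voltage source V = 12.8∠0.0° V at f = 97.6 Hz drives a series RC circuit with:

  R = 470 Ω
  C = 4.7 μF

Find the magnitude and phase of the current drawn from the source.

Step 1 — Angular frequency: ω = 2π·f = 2π·97.6 = 613.2 rad/s.
Step 2 — Component impedances:
  R: Z = R = 470 Ω
  C: Z = 1/(jωC) = -j/(ω·C) = 0 - j347 Ω
Step 3 — Series combination: Z_total = R + C = 470 - j347 Ω = 584.2∠-36.4° Ω.
Step 4 — Source phasor: V = 12.8∠0.0° V = 12.8 V.
Step 5 — Ohm's law: I = V / Z_total = (12.8) / (470 - j347) = 0.01763 + j0.01301 A.
Step 6 — Convert to polar: |I| = 0.02191 A, ∠I = 36.4°.

I = 0.02191∠36.4° A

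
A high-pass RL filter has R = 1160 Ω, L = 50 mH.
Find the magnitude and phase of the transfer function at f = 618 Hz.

Step 1 — Angular frequency: ω = 2π·618 = 3883 rad/s.
Step 2 — Transfer function: H(jω) = jωL/(R + jωL).
Step 3 — Numerator jωL = j·194.2; denominator R + jωL = 1160 + j194.2.
Step 4 — H = 0.02725 + j0.1628.
Step 5 — Magnitude: |H| = 0.1651 (-15.6 dB); phase: φ = 80.5°.

|H| = 0.1651 (-15.6 dB), φ = 80.5°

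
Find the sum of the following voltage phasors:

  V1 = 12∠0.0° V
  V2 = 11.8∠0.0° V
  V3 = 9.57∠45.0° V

Step 1 — Convert each phasor to rectangular form:
  V1 = 12·(cos(0.0°) + j·sin(0.0°)) = 12 V
  V2 = 11.8·(cos(0.0°) + j·sin(0.0°)) = 11.8 V
  V3 = 9.57·(cos(45.0°) + j·sin(45.0°)) = 6.767 + j6.767 V
Step 2 — Sum components: V_total = 30.57 + j6.767 V.
Step 3 — Convert to polar: |V_total| = 31.31 V, ∠V_total = 12.5°.

V_total = 31.31∠12.5° V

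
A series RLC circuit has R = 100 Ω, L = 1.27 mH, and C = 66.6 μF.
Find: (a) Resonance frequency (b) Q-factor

Step 1 — Resonance condition Im(Z)=0 gives ω₀ = 1/√(LC).
Step 2 — ω₀ = 1/√(0.00127·6.66e-05) = 3438 rad/s.
Step 3 — f₀ = ω₀/(2π) = 547.2 Hz.
Step 4 — Series Q: Q = ω₀L/R = 3438·0.00127/100 = 0.04367.

(a) f₀ = 547.2 Hz  (b) Q = 0.04367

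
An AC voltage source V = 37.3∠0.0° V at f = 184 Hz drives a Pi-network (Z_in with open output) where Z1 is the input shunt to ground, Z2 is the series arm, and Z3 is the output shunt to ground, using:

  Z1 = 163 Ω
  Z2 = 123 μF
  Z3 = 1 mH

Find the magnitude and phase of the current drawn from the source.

Step 1 — Angular frequency: ω = 2π·f = 2π·184 = 1156 rad/s.
Step 2 — Component impedances:
  Z1: Z = R = 163 Ω
  Z2: Z = 1/(jωC) = -j/(ω·C) = 0 - j7.032 Ω
  Z3: Z = jωL = j·1156·0.001 = 0 + j1.156 Ω
Step 3 — With open output, the series arm Z2 and the output shunt Z3 appear in series to ground: Z2 + Z3 = 0 - j5.876 Ω.
Step 4 — Parallel with input shunt Z1: Z_in = Z1 || (Z2 + Z3) = 0.2116 - j5.869 Ω = 5.872∠-87.9° Ω.
Step 5 — Source phasor: V = 37.3∠0.0° V = 37.3 V.
Step 6 — Ohm's law: I = V / Z_total = (37.3) / (0.2116 - j5.869) = 0.2288 + j6.348 A.
Step 7 — Convert to polar: |I| = 6.352 A, ∠I = 87.9°.

I = 6.352∠87.9° A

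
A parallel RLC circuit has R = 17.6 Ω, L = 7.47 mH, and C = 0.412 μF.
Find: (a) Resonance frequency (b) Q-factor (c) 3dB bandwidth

Step 1 — Resonance: ω₀ = 1/√(LC) = 1/√(0.00747·4.12e-07) = 1.803e+04 rad/s.
Step 2 — f₀ = ω₀/(2π) = 2869 Hz.
Step 3 — Parallel Q: Q = R/(ω₀L) = 17.6/(1.803e+04·0.00747) = 0.1307.
Step 4 — Bandwidth: Δω = ω₀/Q = 1.379e+05 rad/s; BW = Δω/(2π) = 2.195e+04 Hz.

(a) f₀ = 2869 Hz  (b) Q = 0.1307  (c) BW = 2.195e+04 Hz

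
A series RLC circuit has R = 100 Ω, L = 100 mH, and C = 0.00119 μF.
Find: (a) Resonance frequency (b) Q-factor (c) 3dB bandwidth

Step 1 — Resonance: ω₀ = 1/√(LC) = 1/√(0.1·1.19e-09) = 9.167e+04 rad/s.
Step 2 — f₀ = ω₀/(2π) = 1.459e+04 Hz.
Step 3 — Series Q: Q = ω₀L/R = 9.167e+04·0.1/100 = 91.67.
Step 4 — Bandwidth: Δω = ω₀/Q = 1000 rad/s; BW = Δω/(2π) = 159.2 Hz.

(a) f₀ = 1.459e+04 Hz  (b) Q = 91.67  (c) BW = 159.2 Hz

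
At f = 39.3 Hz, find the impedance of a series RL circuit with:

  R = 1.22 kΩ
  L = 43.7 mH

Step 1 — Angular frequency: ω = 2π·f = 2π·39.3 = 246.9 rad/s.
Step 2 — Component impedances:
  R: Z = R = 1220 Ω
  L: Z = jωL = j·246.9·0.0437 = 0 + j10.79 Ω
Step 3 — Series combination: Z_total = R + L = 1220 + j10.79 Ω = 1220∠0.5° Ω.

Z = 1220 + j10.79 Ω = 1220∠0.5° Ω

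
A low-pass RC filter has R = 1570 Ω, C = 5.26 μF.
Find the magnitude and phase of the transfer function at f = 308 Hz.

Step 1 — Angular frequency: ω = 2π·308 = 1935 rad/s.
Step 2 — Transfer function: H(jω) = 1/(1 + jωRC).
Step 3 — Denominator: 1 + jωRC = 1 + j·1935·1570·5.26e-06 = 1 + j15.98.
Step 4 — H = 0.0039 - j0.06233.
Step 5 — Magnitude: |H| = 0.06245 (-24.1 dB); phase: φ = -86.4°.

|H| = 0.06245 (-24.1 dB), φ = -86.4°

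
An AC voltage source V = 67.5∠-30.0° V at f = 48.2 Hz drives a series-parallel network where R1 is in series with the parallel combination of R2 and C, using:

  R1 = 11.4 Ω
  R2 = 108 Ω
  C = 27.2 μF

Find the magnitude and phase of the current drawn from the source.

Step 1 — Angular frequency: ω = 2π·f = 2π·48.2 = 302.8 rad/s.
Step 2 — Component impedances:
  R1: Z = R = 11.4 Ω
  R2: Z = R = 108 Ω
  C: Z = 1/(jωC) = -j/(ω·C) = 0 - j121.4 Ω
Step 3 — Parallel branch: R2 || C = 1/(1/R2 + 1/C) = 60.29 - j53.63 Ω.
Step 4 — Series with R1: Z_total = R1 + (R2 || C) = 71.69 - j53.63 Ω = 89.53∠-36.8° Ω.
Step 5 — Source phasor: V = 67.5∠-30.0° V = 58.46 - j33.75 V.
Step 6 — Ohm's law: I = V / Z_total = (58.46 - j33.75) / (71.69 - j53.63) = 0.7486 + j0.08931 A.
Step 7 — Convert to polar: |I| = 0.754 A, ∠I = 6.8°.

I = 0.754∠6.8° A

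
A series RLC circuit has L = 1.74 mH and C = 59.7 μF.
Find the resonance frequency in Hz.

Step 1 — Resonance condition Im(Z)=0 gives ω₀ = 1/√(LC).
Step 2 — ω₀ = 1/√(0.00174·5.97e-05) = 3103 rad/s.
Step 3 — f₀ = ω₀/(2π) = 493.8 Hz.

f₀ = 493.8 Hz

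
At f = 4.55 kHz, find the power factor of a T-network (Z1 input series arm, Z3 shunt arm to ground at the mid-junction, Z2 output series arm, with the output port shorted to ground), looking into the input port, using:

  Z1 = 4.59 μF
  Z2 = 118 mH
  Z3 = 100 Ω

Step 1 — Angular frequency: ω = 2π·f = 2π·4550 = 2.859e+04 rad/s.
Step 2 — Component impedances:
  Z1: Z = 1/(jωC) = -j/(ω·C) = 0 - j7.621 Ω
  Z2: Z = jωL = j·2.859e+04·0.118 = 0 + j3373 Ω
  Z3: Z = R = 100 Ω
Step 3 — With the output port shorted to ground, the output series arm Z2 runs from the junction to ground; the shunt arm Z3 also runs from the junction to ground. They appear in parallel: Z3 || Z2 = 99.91 + j2.962 Ω.
Step 4 — Series with input arm Z1: Z_in = Z1 + (Z3 || Z2) = 99.91 - j4.659 Ω = 100∠-2.7° Ω.
Step 5 — Power factor: PF = cos(φ) = Re(Z)/|Z| = 99.912/100.02 = 0.9989.
Step 6 — Type: Im(Z) = -4.659 ⇒ leading (phase φ = -2.7°).

PF = 0.9989 (leading, φ = -2.7°)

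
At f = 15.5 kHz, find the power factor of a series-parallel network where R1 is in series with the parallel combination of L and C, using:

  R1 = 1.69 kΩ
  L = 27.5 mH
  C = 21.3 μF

Step 1 — Angular frequency: ω = 2π·f = 2π·1.55e+04 = 9.739e+04 rad/s.
Step 2 — Component impedances:
  R1: Z = R = 1690 Ω
  L: Z = jωL = j·9.739e+04·0.0275 = 0 + j2678 Ω
  C: Z = 1/(jωC) = -j/(ω·C) = 0 - j0.4821 Ω
Step 3 — Parallel branch: L || C = 1/(1/L + 1/C) = 0 - j0.4822 Ω.
Step 4 — Series with R1: Z_total = R1 + (L || C) = 1690 - j0.4822 Ω = 1690∠-0.0° Ω.
Step 5 — Power factor: PF = cos(φ) = Re(Z)/|Z| = 1690/1690 = 1.
Step 6 — Type: Im(Z) = -0.4822 ⇒ leading (phase φ = -0.0°).

PF = 1 (leading, φ = -0.0°)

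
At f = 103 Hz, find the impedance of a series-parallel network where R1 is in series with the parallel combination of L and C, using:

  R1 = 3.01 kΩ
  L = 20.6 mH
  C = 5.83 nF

Step 1 — Angular frequency: ω = 2π·f = 2π·103 = 647.2 rad/s.
Step 2 — Component impedances:
  R1: Z = R = 3010 Ω
  L: Z = jωL = j·647.2·0.0206 = 0 + j13.33 Ω
  C: Z = 1/(jωC) = -j/(ω·C) = 0 - j2.65e+05 Ω
Step 3 — Parallel branch: L || C = 1/(1/L + 1/C) = 0 + j13.33 Ω.
Step 4 — Series with R1: Z_total = R1 + (L || C) = 3010 + j13.33 Ω = 3010∠0.3° Ω.

Z = 3010 + j13.33 Ω = 3010∠0.3° Ω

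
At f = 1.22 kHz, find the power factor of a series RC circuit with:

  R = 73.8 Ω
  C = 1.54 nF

Step 1 — Angular frequency: ω = 2π·f = 2π·1220 = 7665 rad/s.
Step 2 — Component impedances:
  R: Z = R = 73.8 Ω
  C: Z = 1/(jωC) = -j/(ω·C) = 0 - j8.471e+04 Ω
Step 3 — Series combination: Z_total = R + C = 73.8 - j8.471e+04 Ω = 8.471e+04∠-90.0° Ω.
Step 4 — Power factor: PF = cos(φ) = Re(Z)/|Z| = 73.8/8.471e+04 = 0.0008712.
Step 5 — Type: Im(Z) = -8.471e+04 ⇒ leading (phase φ = -90.0°).

PF = 0.0008712 (leading, φ = -90.0°)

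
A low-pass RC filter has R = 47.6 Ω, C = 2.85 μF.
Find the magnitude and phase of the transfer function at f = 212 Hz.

Step 1 — Angular frequency: ω = 2π·212 = 1332 rad/s.
Step 2 — Transfer function: H(jω) = 1/(1 + jωRC).
Step 3 — Denominator: 1 + jωRC = 1 + j·1332·47.6·2.85e-06 = 1 + j0.1807.
Step 4 — H = 0.9684 - j0.175.
Step 5 — Magnitude: |H| = 0.9841 (-0.1 dB); phase: φ = -10.2°.

|H| = 0.9841 (-0.1 dB), φ = -10.2°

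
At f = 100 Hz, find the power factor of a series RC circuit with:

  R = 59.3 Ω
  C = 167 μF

Step 1 — Angular frequency: ω = 2π·f = 2π·100 = 628.3 rad/s.
Step 2 — Component impedances:
  R: Z = R = 59.3 Ω
  C: Z = 1/(jωC) = -j/(ω·C) = 0 - j9.53 Ω
Step 3 — Series combination: Z_total = R + C = 59.3 - j9.53 Ω = 60.06∠-9.1° Ω.
Step 4 — Power factor: PF = cos(φ) = Re(Z)/|Z| = 59.3/60.06 = 0.9873.
Step 5 — Type: Im(Z) = -9.53 ⇒ leading (phase φ = -9.1°).

PF = 0.9873 (leading, φ = -9.1°)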